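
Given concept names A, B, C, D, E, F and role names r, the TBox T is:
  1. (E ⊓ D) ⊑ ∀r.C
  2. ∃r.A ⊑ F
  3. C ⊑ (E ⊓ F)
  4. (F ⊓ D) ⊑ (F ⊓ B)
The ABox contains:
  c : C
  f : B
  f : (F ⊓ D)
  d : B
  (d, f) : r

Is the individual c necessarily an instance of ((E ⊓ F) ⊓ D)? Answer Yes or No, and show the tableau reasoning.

1. c : ((E ⊓ F) ⊓ D)?  L(c) = {C} ∪ {((¬E ⊔ ¬F) ⊔ ¬D)}
   apply at c: C⊑(E ⊓ F)
   open: L(c) ⊇ {C, E, F, ¬D} — c ∉ ((E ⊓ F) ⊓ D) possible
2. Hence c : ((E ⊓ F) ⊓ D): not entailed.

No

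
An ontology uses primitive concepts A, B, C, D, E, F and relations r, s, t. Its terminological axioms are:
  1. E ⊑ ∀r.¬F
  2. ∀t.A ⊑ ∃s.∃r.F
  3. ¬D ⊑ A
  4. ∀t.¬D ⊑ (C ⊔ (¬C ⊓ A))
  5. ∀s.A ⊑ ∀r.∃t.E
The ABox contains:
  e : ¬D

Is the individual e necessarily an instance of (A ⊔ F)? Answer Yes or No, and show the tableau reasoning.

Yes

1. e : (A ⊔ F)?  L(e) = {¬D} ∪ {(¬A ⊓ ¬F)}
   clash {A, ¬A} at e — e ∈ (A ⊔ F)
2. Hence e : (A ⊔ F): entailed.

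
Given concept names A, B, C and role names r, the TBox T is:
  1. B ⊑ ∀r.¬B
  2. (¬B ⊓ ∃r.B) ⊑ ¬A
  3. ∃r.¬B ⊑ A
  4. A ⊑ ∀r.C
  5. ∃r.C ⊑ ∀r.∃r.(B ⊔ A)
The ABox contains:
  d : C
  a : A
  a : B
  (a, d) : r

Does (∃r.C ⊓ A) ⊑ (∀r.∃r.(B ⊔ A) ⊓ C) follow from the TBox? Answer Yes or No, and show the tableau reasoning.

1. (∃r.C ⊓ A) ⊑ (∀r.∃r.(B ⊔ A) ⊓ C)  ⇔  ((∃r.C ⊓ A) ⊓ (∃r.∀r.(¬B ⊓ ¬A) ⊔ ¬C)) unsat w.r.t. T
   apply at x₀: A⊑∀r.C; ∃r.C⊑∀r.∃r.(B ⊔ A)
   open: L(x₀) ⊇ {A, ¬B, ¬C, ∀r.C, ∀r.¬B, …} (+ ∃-successors)
2. Hence (∃r.C ⊓ A) ⊑ (∀r.∃r.(B ⊔ A) ⊓ C): not entailed.

No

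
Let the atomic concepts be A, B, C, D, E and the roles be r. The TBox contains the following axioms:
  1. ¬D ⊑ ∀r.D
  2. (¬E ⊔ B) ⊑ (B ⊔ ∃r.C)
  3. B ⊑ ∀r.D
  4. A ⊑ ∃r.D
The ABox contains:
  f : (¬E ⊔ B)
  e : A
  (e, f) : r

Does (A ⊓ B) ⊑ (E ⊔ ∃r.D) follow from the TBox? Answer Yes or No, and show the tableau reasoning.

1. (A ⊓ B) ⊑ (E ⊔ ∃r.D)  ⇔  ((A ⊓ B) ⊓ (¬E ⊓ ∀r.¬D)) unsat w.r.t. T
   all branches close; clash {D, ¬D} at an ∃-successor
2. Hence (A ⊓ B) ⊑ (E ⊔ ∃r.D): entailed.

Yes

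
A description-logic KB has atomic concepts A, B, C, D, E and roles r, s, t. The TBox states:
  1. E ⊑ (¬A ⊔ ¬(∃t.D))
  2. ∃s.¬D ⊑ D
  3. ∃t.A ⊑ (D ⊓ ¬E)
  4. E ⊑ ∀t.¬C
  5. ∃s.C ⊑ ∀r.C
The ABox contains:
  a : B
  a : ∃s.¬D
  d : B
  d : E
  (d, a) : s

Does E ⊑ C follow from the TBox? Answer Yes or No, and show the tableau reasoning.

1. E ⊑ C  ⇔  (E ⊓ ¬C) unsat w.r.t. T
   apply at x₀: E⊑(¬A ⊔ ¬(∃t.D)); E⊑∀t.¬C
   open: L(x₀) ⊇ {E, ¬A, ¬C, ∀s.D, ∀s.¬C, …}
2. Hence E ⊑ C: not entailed.

No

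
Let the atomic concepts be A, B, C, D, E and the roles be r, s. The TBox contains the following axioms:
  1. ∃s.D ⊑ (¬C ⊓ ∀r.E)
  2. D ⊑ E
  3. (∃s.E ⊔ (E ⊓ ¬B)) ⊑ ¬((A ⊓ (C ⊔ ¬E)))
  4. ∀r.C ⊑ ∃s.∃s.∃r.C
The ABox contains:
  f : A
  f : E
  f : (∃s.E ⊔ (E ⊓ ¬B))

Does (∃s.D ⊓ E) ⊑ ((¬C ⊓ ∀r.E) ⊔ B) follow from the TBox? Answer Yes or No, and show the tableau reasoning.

Yes

1. (∃s.D ⊓ E) ⊑ ((¬C ⊓ ∀r.E) ⊔ B)  ⇔  ((∃s.D ⊓ E) ⊓ ((C ⊔ ∃r.¬E) ⊓ ¬B)) unsat w.r.t. T
   all branches close; clash {E, ¬E} at an ∃-successor
2. Hence (∃s.D ⊓ E) ⊑ ((¬C ⊓ ∀r.E) ⊔ B): entailed.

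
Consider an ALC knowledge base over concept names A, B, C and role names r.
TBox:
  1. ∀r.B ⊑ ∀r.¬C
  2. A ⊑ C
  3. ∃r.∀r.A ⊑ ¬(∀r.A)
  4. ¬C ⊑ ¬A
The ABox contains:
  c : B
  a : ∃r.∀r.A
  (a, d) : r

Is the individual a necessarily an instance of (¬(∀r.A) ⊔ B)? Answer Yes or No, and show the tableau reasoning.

1. a : (¬(∀r.A) ⊔ B)?  L(a) = {∃r.∀r.A} ∪ {(∀r.A ⊓ ¬B)}
   clash {A, ¬A} at d — a ∈ (¬(∀r.A) ⊔ B)
2. Hence a : (¬(∀r.A) ⊔ B): entailed.

Yes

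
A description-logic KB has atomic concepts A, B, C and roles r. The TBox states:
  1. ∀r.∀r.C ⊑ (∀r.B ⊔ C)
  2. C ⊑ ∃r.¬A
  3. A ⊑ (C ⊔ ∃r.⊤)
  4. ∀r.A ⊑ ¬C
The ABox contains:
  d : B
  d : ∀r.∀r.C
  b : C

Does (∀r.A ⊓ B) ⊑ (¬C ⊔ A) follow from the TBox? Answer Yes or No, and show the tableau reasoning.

Yes

1. (∀r.A ⊓ B) ⊑ (¬C ⊔ A)  ⇔  ((∀r.A ⊓ B) ⊓ (C ⊓ ¬A)) unsat w.r.t. T
   all branches close; clash {A, ¬A} at an ∃-successor
2. Hence (∀r.A ⊓ B) ⊑ (¬C ⊔ A): entailed.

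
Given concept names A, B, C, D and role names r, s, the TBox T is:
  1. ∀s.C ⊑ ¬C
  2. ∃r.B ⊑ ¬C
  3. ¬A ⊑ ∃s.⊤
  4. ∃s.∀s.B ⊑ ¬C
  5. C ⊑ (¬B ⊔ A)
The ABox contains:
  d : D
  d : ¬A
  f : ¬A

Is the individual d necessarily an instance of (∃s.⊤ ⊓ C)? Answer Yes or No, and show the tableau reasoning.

No

1. d : (∃s.⊤ ⊓ C)?  L(d) = {D, ¬A} ∪ {(∀s.⊥ ⊔ ¬C)}
   apply at d: ¬A⊑∃s.⊤
   open: L(d) ⊇ {D, ¬A, ¬C, ∃s.⊤} (+ ∃-successors) — d ∉ (∃s.⊤ ⊓ C) possible
2. Hence d : (∃s.⊤ ⊓ C): not entailed.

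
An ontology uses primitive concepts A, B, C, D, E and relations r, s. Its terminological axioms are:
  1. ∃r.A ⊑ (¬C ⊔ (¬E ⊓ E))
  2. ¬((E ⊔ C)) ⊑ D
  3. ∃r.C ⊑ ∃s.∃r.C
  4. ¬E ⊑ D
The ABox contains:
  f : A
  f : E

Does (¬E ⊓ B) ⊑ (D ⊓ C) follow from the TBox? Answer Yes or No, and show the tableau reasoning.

1. (¬E ⊓ B) ⊑ (D ⊓ C)  ⇔  ((¬E ⊓ B) ⊓ (¬D ⊔ ¬C)) unsat w.r.t. T
   apply at x₀: ¬E⊑D
   open: L(x₀) ⊇ {B, D, ¬C, ¬E, ∀r.¬A, …}
2. Hence (¬E ⊓ B) ⊑ (D ⊓ C): not entailed.

No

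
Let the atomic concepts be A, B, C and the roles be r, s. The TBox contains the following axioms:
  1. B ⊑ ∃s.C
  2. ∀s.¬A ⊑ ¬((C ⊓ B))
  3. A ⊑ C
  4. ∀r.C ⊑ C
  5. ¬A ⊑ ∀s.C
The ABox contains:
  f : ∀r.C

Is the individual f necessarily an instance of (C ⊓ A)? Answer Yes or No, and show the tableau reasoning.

1. f : (C ⊓ A)?  L(f) = {∀r.C} ∪ {(¬C ⊔ ¬A)}
   apply at f: ∀r.C⊑C
   open: L(f) ⊇ {C, ¬A, ¬B, ∀r.C, ∀s.C, …} (+ ∃-successors) — f ∉ (C ⊓ A) possible
2. Hence f : (C ⊓ A): not entailed.

No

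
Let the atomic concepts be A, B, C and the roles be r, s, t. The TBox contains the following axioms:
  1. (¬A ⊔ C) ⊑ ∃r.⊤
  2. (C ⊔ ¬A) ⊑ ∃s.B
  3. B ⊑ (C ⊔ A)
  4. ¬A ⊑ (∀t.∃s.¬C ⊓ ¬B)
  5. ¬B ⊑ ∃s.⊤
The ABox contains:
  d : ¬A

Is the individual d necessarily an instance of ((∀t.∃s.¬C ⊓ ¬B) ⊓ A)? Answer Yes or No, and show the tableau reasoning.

1. d : ((∀t.∃s.¬C ⊓ ¬B) ⊓ A)?  L(d) = {¬A} ∪ {((∃t.∀s.C ⊔ B) ⊔ ¬A)}
   apply at d: ¬A⊑(∀t.∃s.¬C ⊓ ¬B)
   open: L(d) ⊇ {¬A, ¬B, ∀t.∃s.¬C, ∃r.⊤, ∃s.B, …} (+ ∃-successors) — d ∉ ((∀t.∃s.¬C ⊓ ¬B) ⊓ A) possible
2. Hence d : ((∀t.∃s.¬C ⊓ ¬B) ⊓ A): not entailed.

No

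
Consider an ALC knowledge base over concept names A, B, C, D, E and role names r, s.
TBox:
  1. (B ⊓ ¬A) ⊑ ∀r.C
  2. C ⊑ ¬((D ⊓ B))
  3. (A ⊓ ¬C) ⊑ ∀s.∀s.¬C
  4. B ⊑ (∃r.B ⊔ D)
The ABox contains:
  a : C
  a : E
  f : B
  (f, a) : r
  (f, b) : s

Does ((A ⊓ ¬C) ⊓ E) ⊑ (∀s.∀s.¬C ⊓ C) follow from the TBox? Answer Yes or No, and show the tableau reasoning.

No

1. ((A ⊓ ¬C) ⊓ E) ⊑ (∀s.∀s.¬C ⊓ C)  ⇔  (((A ⊓ ¬C) ⊓ E) ⊓ (∃s.∃s.C ⊔ ¬C)) unsat w.r.t. T
   apply at x₀: (A ⊓ ¬C)⊑∀s.∀s.¬C
   open: L(x₀) ⊇ {A, E, ¬B, ¬C, ∀s.∀s.¬C}
2. Hence ((A ⊓ ¬C) ⊓ E) ⊑ (∀s.∀s.¬C ⊓ C): not entailed.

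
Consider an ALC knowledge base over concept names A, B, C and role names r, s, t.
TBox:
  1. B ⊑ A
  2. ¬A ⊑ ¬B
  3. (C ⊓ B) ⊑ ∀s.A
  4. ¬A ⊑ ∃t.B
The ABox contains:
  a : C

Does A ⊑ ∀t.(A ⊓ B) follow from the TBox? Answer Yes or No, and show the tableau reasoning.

1. A ⊑ ∀t.(A ⊓ B)  ⇔  (A ⊓ ∃t.(¬A ⊔ ¬B)) unsat w.r.t. T
   open: L(x₀) ⊇ {A, ¬C, ∃t.(¬A ⊔ ¬B)} (+ ∃-successors)
2. Hence A ⊑ ∀t.(A ⊓ B): not entailed.

No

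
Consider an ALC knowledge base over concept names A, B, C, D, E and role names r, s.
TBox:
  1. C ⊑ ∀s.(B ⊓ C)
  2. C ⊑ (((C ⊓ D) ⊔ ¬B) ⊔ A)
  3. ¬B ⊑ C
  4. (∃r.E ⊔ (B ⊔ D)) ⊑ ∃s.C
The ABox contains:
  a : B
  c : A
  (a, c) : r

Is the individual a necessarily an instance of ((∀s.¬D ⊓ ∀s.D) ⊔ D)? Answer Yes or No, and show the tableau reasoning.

1. a : ((∀s.¬D ⊓ ∀s.D) ⊔ D)?  L(a) = {B} ∪ {((∃s.D ⊔ ∃s.¬D) ⊓ ¬D)}
   open: L(a) ⊇ {B, ¬C, ¬D, ∃s.C, ∃s.D} (+ ∃-successors) — a ∉ ((∀s.¬D ⊓ ∀s.D) ⊔ D) possible
2. Hence a : ((∀s.¬D ⊓ ∀s.D) ⊔ D): not entailed.

No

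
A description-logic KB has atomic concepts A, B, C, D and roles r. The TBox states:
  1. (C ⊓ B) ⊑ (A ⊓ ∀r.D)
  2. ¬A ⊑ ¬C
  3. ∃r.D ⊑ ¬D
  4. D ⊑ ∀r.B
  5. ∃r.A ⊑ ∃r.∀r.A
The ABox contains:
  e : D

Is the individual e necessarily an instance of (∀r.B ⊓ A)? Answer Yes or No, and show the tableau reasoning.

No

1. e : (∀r.B ⊓ A)?  L(e) = {D} ∪ {(∃r.¬B ⊔ ¬A)}
   apply at e: D⊑∀r.B
   open: L(e) ⊇ {D, ¬A, ¬C, ∀r.B, ∀r.¬A, …} — e ∉ (∀r.B ⊓ A) possible
2. Hence e : (∀r.B ⊓ A): not entailed.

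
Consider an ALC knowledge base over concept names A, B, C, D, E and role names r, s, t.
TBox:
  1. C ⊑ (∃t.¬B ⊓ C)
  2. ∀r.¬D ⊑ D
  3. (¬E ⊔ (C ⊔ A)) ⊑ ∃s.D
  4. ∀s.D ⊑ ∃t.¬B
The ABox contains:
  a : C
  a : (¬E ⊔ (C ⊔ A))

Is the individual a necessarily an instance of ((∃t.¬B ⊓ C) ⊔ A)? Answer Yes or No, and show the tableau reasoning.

Yes

1. a : ((∃t.¬B ⊓ C) ⊔ A)?  L(a) = {C, (¬E ⊔ (C ⊔ A))} ∪ {((∀t.B ⊔ ¬C) ⊓ ¬A)}
   clash {C, ¬C} at a — a ∈ ((∃t.¬B ⊓ C) ⊔ A)
2. Hence a : ((∃t.¬B ⊓ C) ⊔ A): entailed.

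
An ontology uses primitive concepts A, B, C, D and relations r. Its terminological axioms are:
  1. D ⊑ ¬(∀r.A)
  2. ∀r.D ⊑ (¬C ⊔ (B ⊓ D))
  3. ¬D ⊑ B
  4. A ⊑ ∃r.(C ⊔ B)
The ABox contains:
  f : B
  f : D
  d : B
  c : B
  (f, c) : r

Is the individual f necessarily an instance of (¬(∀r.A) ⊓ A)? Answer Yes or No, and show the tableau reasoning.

No

1. f : (¬(∀r.A) ⊓ A)?  L(f) = {B, D} ∪ {(∀r.A ⊔ ¬A)}
   apply at f: D⊑¬(∀r.A)
   open: L(f) ⊇ {B, D, ¬A, ∃r.¬A, ∃r.¬D} (+ ∃-successors) — f ∉ (¬(∀r.A) ⊓ A) possible
2. Hence f : (¬(∀r.A) ⊓ A): not entailed.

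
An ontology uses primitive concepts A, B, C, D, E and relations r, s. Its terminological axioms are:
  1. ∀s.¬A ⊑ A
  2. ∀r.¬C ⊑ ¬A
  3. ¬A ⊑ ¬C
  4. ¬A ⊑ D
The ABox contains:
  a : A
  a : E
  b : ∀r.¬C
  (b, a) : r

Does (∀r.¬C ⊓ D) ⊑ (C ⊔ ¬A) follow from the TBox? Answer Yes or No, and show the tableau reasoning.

1. (∀r.¬C ⊓ D) ⊑ (C ⊔ ¬A)  ⇔  ((∀r.¬C ⊓ D) ⊓ (¬C ⊓ A)) unsat w.r.t. T
   all branches close; clash {A, ¬A} at x₀
2. Hence (∀r.¬C ⊓ D) ⊑ (C ⊔ ¬A): entailed.

Yes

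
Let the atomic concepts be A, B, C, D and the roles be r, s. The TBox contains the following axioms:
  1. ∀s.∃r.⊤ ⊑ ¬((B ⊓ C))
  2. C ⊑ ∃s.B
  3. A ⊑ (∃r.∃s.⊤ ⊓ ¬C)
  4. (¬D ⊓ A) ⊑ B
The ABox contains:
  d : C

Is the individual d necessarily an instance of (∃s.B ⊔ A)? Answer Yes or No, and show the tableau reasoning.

Yes

1. d : (∃s.B ⊔ A)?  L(d) = {C} ∪ {(∀s.¬B ⊓ ¬A)}
   clash {C, ¬C} at d — d ∈ (∃s.B ⊔ A)
2. Hence d : (∃s.B ⊔ A): entailed.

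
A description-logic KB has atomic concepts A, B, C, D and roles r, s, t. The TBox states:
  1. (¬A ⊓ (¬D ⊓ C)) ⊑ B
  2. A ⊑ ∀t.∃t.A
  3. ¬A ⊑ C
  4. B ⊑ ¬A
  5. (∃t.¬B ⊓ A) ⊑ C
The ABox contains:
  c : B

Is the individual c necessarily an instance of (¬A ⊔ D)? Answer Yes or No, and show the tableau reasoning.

1. c : (¬A ⊔ D)?  L(c) = {B} ∪ {(A ⊓ ¬D)}
   clash {A, ¬A} at c — c ∈ (¬A ⊔ D)
2. Hence c : (¬A ⊔ D): entailed.

Yes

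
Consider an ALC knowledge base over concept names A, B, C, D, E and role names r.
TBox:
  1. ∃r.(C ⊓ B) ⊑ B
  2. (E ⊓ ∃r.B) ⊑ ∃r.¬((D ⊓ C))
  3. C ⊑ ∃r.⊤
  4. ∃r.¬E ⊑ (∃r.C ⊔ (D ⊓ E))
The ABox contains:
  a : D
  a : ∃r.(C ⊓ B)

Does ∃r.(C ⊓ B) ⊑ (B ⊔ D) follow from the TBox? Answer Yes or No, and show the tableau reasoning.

Yes

1. ∃r.(C ⊓ B) ⊑ (B ⊔ D)  ⇔  (∃r.(C ⊓ B) ⊓ (¬B ⊓ ¬D)) unsat w.r.t. T
   all branches close; clash {D, ¬D} at x₀
2. Hence ∃r.(C ⊓ B) ⊑ (B ⊔ D): entailed.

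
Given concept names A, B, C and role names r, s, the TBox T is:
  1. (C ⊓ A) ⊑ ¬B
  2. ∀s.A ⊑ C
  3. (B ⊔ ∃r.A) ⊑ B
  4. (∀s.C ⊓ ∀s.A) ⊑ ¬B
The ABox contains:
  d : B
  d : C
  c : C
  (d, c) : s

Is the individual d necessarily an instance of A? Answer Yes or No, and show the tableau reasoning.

1. d : A?  L(d) = {B, C} ∪ {¬A}
   open: L(d) ⊇ {B, C, ¬A, ∃s.¬C} (+ ∃-successors) — d ∉ A possible
2. Hence d : A: not entailed.

No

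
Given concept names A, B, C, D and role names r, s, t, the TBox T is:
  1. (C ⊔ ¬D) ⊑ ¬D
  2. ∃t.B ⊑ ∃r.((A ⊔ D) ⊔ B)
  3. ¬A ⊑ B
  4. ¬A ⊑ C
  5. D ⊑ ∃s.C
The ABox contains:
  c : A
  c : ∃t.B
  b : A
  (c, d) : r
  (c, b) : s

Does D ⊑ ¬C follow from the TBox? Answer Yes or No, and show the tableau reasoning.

1. D ⊑ ¬C  ⇔  (D ⊓ C) unsat w.r.t. T
   all branches close; clash {D, ¬D} at x₀
2. Hence D ⊑ ¬C: entailed.

Yes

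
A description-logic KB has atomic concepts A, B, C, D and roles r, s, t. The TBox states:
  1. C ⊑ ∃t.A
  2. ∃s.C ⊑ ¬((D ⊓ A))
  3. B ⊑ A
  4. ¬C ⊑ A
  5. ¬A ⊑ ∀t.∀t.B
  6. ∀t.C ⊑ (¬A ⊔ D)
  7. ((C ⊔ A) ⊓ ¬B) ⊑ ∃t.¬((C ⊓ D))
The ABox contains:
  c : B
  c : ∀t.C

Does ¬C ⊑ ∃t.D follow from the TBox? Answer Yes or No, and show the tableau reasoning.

1. ¬C ⊑ ∃t.D  ⇔  (¬C ⊓ ∀t.¬D) unsat w.r.t. T
   apply at x₀: ¬C⊑A
   open: L(x₀) ⊇ {A, B, ¬C, ∀s.¬C, ∀t.¬D, …} (+ ∃-successors)
2. Hence ¬C ⊑ ∃t.D: not entailed.

No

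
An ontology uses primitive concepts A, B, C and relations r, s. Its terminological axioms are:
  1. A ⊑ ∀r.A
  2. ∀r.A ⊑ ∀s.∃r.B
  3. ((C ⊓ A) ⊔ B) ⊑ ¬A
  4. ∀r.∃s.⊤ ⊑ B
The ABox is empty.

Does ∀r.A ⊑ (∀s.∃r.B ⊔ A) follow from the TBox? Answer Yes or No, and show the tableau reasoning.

1. ∀r.A ⊑ (∀s.∃r.B ⊔ A)  ⇔  (∀r.A ⊓ (∃s.∀r.¬B ⊓ ¬A)) unsat w.r.t. T
   all branches close; clash {B, ¬B} at an ∃-successor
2. Hence ∀r.A ⊑ (∀s.∃r.B ⊔ A): entailed.

Yes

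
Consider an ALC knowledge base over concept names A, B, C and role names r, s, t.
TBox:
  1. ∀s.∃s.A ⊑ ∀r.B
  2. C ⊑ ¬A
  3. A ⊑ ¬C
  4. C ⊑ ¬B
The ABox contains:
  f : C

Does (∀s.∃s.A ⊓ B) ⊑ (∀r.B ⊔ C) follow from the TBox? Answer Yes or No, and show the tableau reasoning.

Yes

1. (∀s.∃s.A ⊓ B) ⊑ (∀r.B ⊔ C)  ⇔  ((∀s.∃s.A ⊓ B) ⊓ (∃r.¬B ⊓ ¬C)) unsat w.r.t. T
   all branches close; clash {B, ¬B} at an ∃-successor
2. Hence (∀s.∃s.A ⊓ B) ⊑ (∀r.B ⊔ C): entailed.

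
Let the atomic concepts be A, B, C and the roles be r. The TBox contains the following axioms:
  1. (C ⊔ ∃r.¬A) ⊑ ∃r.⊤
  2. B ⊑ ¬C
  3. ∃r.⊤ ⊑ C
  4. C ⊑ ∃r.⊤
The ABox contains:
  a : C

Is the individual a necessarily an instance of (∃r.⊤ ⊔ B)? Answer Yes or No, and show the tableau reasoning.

Yes

1. a : (∃r.⊤ ⊔ B)?  L(a) = {C} ∪ {(∀r.⊥ ⊓ ¬B)}
   clash ⊥ at an ∃-successor — a ∈ (∃r.⊤ ⊔ B)
2. Hence a : (∃r.⊤ ⊔ B): entailed.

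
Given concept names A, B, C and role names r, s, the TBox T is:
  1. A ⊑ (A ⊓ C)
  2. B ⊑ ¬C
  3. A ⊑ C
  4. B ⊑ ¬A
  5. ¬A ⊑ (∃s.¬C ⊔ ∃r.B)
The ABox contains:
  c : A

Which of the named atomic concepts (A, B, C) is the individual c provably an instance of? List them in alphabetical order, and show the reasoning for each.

{A, C}

1. c : A?  L(c) = {A} ∪ {¬A}
   clash {A, ¬A} at c — c ∈ A
2. c : B?  L(c) = {A} ∪ {¬B}
   apply at c: A⊑(A ⊓ C); A⊑C
   open: L(c) ⊇ {A, C, ¬B} — c ∉ B possible
3. c : C?  L(c) = {A} ∪ {¬C}
   clash {C, ¬C} at c — c ∈ C
4. Entailed for c: {A, C}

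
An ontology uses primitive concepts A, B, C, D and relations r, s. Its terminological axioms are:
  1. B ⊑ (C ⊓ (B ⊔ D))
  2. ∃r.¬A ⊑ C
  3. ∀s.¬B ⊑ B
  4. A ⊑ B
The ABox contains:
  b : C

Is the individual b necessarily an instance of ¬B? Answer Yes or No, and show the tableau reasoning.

1. b : ¬B?  L(b) = {C} ∪ {B}
   apply at b: B⊑(C ⊓ (B ⊔ D))
   open: L(b) ⊇ {B, C} — b ∉ ¬B possible
2. Hence b : ¬B: not entailed.

No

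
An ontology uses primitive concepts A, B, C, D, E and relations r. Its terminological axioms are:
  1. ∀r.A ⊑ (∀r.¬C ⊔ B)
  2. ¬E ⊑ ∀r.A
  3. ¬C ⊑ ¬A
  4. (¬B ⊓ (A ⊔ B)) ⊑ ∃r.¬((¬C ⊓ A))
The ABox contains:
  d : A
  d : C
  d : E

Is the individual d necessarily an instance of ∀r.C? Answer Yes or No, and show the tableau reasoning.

1. d : ∀r.C?  L(d) = {A, C, E} ∪ {∃r.¬C}
   open: L(d) ⊇ {A, B, C, E, ∃r.¬A, …} (+ ∃-successors) — d ∉ ∀r.C possible
2. Hence d : ∀r.C: not entailed.

No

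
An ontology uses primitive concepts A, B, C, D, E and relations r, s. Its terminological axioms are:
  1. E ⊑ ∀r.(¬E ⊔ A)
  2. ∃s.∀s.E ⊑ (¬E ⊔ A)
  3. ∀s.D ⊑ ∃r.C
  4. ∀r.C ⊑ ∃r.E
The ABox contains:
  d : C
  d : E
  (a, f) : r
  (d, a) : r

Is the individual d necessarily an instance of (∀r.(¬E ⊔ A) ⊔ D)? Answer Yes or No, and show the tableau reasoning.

1. d : (∀r.(¬E ⊔ A) ⊔ D)?  L(d) = {C, E} ∪ {(∃r.(E ⊓ ¬A) ⊓ ¬D)}
   clash {A, ¬A} at an ∃-successor — d ∈ (∀r.(¬E ⊔ A) ⊔ D)
2. Hence d : (∀r.(¬E ⊔ A) ⊔ D): entailed.

Yes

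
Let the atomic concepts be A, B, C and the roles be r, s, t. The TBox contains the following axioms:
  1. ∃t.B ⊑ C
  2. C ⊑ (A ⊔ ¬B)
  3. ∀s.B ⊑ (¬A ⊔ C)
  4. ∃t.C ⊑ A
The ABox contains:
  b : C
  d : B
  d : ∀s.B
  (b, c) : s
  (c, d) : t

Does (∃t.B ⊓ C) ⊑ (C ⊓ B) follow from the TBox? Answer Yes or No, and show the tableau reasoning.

1. (∃t.B ⊓ C) ⊑ (C ⊓ B)  ⇔  ((∃t.B ⊓ C) ⊓ (¬C ⊔ ¬B)) unsat w.r.t. T
   apply at x₀: C⊑(A ⊔ ¬B)
   open: L(x₀) ⊇ {C, ¬B, ∀t.¬C, ∃s.¬B, ∃t.B} (+ ∃-successors)
2. Hence (∃t.B ⊓ C) ⊑ (C ⊓ B): not entailed.

No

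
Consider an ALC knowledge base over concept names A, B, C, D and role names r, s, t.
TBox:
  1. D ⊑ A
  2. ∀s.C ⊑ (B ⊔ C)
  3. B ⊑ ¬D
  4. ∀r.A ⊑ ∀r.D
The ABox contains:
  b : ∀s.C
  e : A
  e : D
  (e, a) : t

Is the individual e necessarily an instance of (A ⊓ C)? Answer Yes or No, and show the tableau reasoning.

No

1. e : (A ⊓ C)?  L(e) = {A, D} ∪ {(¬A ⊔ ¬C)}
   open: L(e) ⊇ {A, D, ¬B, ¬C, ∃r.¬A, …} (+ ∃-successors) — e ∉ (A ⊓ C) possible
2. Hence e : (A ⊓ C): not entailed.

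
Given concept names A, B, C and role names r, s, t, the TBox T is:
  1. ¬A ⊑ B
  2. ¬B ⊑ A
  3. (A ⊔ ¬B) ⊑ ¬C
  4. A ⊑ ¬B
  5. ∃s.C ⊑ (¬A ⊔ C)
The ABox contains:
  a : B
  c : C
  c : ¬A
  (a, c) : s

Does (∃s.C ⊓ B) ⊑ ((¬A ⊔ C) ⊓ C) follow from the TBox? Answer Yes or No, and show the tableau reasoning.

1. (∃s.C ⊓ B) ⊑ ((¬A ⊔ C) ⊓ C)  ⇔  ((∃s.C ⊓ B) ⊓ ((A ⊓ ¬C) ⊔ ¬C)) unsat w.r.t. T
   apply at x₀: ∃s.C⊑(¬A ⊔ C)
   open: L(x₀) ⊇ {B, ¬A, ¬C, ∃s.C} (+ ∃-successors)
2. Hence (∃s.C ⊓ B) ⊑ ((¬A ⊔ C) ⊓ C): not entailed.

No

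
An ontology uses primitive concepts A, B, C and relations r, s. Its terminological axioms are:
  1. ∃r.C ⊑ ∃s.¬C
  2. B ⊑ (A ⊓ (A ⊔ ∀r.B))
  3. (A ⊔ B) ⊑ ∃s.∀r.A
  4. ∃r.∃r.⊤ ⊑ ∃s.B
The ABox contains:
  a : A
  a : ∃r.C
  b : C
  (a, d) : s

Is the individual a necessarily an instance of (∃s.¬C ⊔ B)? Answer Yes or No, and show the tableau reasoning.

Yes

1. a : (∃s.¬C ⊔ B)?  L(a) = {A, ∃r.C} ∪ {(∀s.C ⊓ ¬B)}
   clash {C, ¬C} at an ∃-successor — a ∈ (∃s.¬C ⊔ B)
2. Hence a : (∃s.¬C ⊔ B): entailed.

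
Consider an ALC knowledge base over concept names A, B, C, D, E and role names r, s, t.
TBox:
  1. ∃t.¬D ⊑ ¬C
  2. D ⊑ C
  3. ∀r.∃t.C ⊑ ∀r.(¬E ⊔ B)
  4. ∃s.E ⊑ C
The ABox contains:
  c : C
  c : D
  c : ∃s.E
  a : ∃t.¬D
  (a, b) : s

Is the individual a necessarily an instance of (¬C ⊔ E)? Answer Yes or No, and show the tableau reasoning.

Yes

1. a : (¬C ⊔ E)?  L(a) = {∃t.¬D} ∪ {(C ⊓ ¬E)}
   clash {C, ¬C} at a — a ∈ (¬C ⊔ E)
2. Hence a : (¬C ⊔ E): entailed.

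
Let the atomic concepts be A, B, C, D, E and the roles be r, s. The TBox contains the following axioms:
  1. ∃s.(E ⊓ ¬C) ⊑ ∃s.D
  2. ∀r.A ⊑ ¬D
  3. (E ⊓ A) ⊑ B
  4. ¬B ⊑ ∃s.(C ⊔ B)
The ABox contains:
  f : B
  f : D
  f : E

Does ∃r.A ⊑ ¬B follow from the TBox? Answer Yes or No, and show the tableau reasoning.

1. ∃r.A ⊑ ¬B  ⇔  (∃r.A ⊓ B) unsat w.r.t. T
   open: L(x₀) ⊇ {B, ∀s.(¬E ⊔ C), ∃r.A, ∃r.¬A} (+ ∃-successors)
2. Hence ∃r.A ⊑ ¬B: not entailed.

No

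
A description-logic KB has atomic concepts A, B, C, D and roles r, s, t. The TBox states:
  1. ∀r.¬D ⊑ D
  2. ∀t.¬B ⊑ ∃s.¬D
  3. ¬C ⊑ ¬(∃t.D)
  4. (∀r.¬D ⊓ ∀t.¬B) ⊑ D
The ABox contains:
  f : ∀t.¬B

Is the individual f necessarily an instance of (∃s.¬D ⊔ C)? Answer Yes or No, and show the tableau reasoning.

Yes

1. f : (∃s.¬D ⊔ C)?  L(f) = {∀t.¬B} ∪ {(∀s.D ⊓ ¬C)}
   clash {D, ¬D} at an ∃-successor — f ∈ (∃s.¬D ⊔ C)
2. Hence f : (∃s.¬D ⊔ C): entailed.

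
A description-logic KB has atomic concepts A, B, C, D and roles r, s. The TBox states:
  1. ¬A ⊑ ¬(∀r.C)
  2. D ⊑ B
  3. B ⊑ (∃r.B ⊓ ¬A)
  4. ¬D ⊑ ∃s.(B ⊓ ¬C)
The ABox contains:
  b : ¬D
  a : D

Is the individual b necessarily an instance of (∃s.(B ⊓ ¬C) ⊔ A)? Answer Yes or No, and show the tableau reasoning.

1. b : (∃s.(B ⊓ ¬C) ⊔ A)?  L(b) = {¬D} ∪ {(∀s.(¬B ⊔ C) ⊓ ¬A)}
   clash {C, ¬C} at an ∃-successor — b ∈ (∃s.(B ⊓ ¬C) ⊔ A)
2. Hence b : (∃s.(B ⊓ ¬C) ⊔ A): entailed.

Yes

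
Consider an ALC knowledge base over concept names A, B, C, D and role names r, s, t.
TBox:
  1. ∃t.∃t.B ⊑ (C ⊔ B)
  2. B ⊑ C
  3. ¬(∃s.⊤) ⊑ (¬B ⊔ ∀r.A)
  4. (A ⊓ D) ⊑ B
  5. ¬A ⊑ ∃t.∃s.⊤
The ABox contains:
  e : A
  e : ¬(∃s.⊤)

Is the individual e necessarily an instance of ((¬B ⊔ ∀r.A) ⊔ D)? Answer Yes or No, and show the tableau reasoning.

1. e : ((¬B ⊔ ∀r.A) ⊔ D)?  L(e) = {A, ¬(∃s.⊤)} ∪ {((B ⊓ ∃r.¬A) ⊓ ¬D)}
   clash {A, ¬A} at an ∃-successor — e ∈ ((¬B ⊔ ∀r.A) ⊔ D)
2. Hence e : ((¬B ⊔ ∀r.A) ⊔ D): entailed.

Yes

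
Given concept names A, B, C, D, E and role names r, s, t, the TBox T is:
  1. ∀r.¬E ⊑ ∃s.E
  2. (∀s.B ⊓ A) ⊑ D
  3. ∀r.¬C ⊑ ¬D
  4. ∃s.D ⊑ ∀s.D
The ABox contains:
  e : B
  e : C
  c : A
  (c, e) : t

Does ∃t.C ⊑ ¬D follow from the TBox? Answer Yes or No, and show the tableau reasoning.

No

1. ∃t.C ⊑ ¬D  ⇔  (∃t.C ⊓ D) unsat w.r.t. T
   open: L(x₀) ⊇ {D, ∀s.¬D, ∃r.C, ∃r.E, ∃t.C} (+ ∃-successors)
2. Hence ∃t.C ⊑ ¬D: not entailed.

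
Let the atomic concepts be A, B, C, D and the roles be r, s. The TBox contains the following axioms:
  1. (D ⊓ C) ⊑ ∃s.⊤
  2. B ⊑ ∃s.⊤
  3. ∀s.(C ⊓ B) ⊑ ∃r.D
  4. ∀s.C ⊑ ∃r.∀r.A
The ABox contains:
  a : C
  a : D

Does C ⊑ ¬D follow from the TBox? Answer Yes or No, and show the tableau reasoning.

No

1. C ⊑ ¬D  ⇔  (C ⊓ D) unsat w.r.t. T
   open: L(x₀) ⊇ {C, D, ¬B, ∃s.(¬C ⊔ ¬B), ∃s.¬C, …} (+ ∃-successors)
2. Hence C ⊑ ¬D: not entailed.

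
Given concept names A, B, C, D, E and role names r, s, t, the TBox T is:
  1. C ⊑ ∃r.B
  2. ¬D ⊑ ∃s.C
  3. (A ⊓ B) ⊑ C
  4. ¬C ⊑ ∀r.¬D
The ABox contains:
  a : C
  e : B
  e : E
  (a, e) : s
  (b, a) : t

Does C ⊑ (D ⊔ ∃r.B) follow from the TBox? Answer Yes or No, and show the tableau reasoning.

Yes

1. C ⊑ (D ⊔ ∃r.B)  ⇔  (C ⊓ (¬D ⊓ ∀r.¬B)) unsat w.r.t. T
   all branches close; clash {B, ¬B} at an ∃-successor
2. Hence C ⊑ (D ⊔ ∃r.B): entailed.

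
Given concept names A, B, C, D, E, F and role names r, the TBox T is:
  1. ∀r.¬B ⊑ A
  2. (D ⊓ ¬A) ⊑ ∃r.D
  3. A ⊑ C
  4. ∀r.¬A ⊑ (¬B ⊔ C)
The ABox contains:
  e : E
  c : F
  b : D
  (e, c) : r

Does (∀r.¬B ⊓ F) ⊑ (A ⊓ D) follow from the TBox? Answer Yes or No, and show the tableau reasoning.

1. (∀r.¬B ⊓ F) ⊑ (A ⊓ D)  ⇔  ((∀r.¬B ⊓ F) ⊓ (¬A ⊔ ¬D)) unsat w.r.t. T
   apply at x₀: ∀r.¬B⊑A
   open: L(x₀) ⊇ {A, C, F, ¬D, ∀r.¬B, …} (+ ∃-successors)
2. Hence (∀r.¬B ⊓ F) ⊑ (A ⊓ D): not entailed.

No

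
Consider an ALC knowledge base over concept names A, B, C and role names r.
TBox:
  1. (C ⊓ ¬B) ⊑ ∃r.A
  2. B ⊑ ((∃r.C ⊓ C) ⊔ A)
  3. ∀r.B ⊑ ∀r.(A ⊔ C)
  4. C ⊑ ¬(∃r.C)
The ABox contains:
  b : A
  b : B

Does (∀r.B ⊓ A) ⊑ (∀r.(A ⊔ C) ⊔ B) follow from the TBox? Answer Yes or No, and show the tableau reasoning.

Yes

1. (∀r.B ⊓ A) ⊑ (∀r.(A ⊔ C) ⊔ B)  ⇔  ((∀r.B ⊓ A) ⊓ (∃r.(¬A ⊓ ¬C) ⊓ ¬B)) unsat w.r.t. T
   all branches close; clash {C, ¬C} at an ∃-successor
2. Hence (∀r.B ⊓ A) ⊑ (∀r.(A ⊔ C) ⊔ B): entailed.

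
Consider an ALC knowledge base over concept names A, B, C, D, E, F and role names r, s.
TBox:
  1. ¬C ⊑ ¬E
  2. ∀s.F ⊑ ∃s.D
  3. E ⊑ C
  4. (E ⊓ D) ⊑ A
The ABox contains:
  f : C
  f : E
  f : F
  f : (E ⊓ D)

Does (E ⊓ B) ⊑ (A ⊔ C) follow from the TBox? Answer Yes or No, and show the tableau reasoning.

1. (E ⊓ B) ⊑ (A ⊔ C)  ⇔  ((E ⊓ B) ⊓ (¬A ⊓ ¬C)) unsat w.r.t. T
   all branches close; clash {E, ¬E} at x₀
2. Hence (E ⊓ B) ⊑ (A ⊔ C): entailed.

Yes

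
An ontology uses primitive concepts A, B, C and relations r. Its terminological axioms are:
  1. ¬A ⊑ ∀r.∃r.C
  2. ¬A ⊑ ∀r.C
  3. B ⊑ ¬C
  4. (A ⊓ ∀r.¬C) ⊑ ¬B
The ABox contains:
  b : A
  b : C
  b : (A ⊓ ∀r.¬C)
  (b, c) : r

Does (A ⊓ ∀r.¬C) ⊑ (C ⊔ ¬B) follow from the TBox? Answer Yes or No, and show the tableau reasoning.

1. (A ⊓ ∀r.¬C) ⊑ (C ⊔ ¬B)  ⇔  ((A ⊓ ∀r.¬C) ⊓ (¬C ⊓ B)) unsat w.r.t. T
   all branches close; clash {B, ¬B} at x₀
2. Hence (A ⊓ ∀r.¬C) ⊑ (C ⊔ ¬B): entailed.

Yes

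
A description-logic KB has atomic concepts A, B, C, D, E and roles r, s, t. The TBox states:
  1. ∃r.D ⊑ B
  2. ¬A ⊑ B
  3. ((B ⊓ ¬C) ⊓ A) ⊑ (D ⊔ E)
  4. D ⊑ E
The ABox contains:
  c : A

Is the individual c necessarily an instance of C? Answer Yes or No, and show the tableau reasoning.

No

1. c : C?  L(c) = {A} ∪ {¬C}
   open: L(c) ⊇ {A, ¬B, ¬C, ¬D, ∀r.¬D} — c ∉ C possible
2. Hence c : C: not entailed.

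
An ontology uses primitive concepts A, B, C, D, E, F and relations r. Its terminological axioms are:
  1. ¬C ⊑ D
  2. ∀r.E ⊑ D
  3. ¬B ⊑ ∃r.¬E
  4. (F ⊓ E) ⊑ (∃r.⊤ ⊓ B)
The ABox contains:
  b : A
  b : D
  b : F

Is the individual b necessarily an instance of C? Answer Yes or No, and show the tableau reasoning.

No

1. b : C?  L(b) = {A, D, F} ∪ {¬C}
   open: L(b) ⊇ {A, B, D, F, ¬C, …} — b ∉ C possible
2. Hence b : C: not entailed.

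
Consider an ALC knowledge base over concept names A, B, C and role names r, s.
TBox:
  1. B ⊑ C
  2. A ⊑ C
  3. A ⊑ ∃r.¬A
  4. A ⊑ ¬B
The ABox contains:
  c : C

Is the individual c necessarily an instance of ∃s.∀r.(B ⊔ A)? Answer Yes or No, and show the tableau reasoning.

No

1. c : ∃s.∀r.(B ⊔ A)?  L(c) = {C} ∪ {∀s.∃r.(¬B ⊓ ¬A)}
   open: L(c) ⊇ {C, ¬A, ∀s.∃r.(¬B ⊓ ¬A)} — c ∉ ∃s.∀r.(B ⊔ A) possible
2. Hence c : ∃s.∀r.(B ⊔ A): not entailed.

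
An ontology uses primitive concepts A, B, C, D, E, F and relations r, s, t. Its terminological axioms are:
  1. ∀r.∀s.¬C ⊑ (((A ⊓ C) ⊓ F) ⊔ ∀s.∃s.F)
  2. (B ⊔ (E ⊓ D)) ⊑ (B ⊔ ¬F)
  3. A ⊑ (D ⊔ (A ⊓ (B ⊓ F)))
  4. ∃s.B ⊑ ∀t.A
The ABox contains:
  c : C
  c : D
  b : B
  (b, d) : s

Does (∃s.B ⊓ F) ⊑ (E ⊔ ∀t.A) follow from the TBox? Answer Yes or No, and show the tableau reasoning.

Yes

1. (∃s.B ⊓ F) ⊑ (E ⊔ ∀t.A)  ⇔  ((∃s.B ⊓ F) ⊓ (¬E ⊓ ∃t.¬A)) unsat w.r.t. T
   all branches close; clash {F, ¬F} at x₀
2. Hence (∃s.B ⊓ F) ⊑ (E ⊔ ∀t.A): entailed.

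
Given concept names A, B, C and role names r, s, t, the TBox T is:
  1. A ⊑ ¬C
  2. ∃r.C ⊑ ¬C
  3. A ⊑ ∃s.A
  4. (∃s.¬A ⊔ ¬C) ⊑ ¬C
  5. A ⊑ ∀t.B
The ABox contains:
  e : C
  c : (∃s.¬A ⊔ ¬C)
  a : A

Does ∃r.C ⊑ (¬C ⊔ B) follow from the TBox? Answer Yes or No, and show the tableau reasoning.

Yes

1. ∃r.C ⊑ (¬C ⊔ B)  ⇔  (∃r.C ⊓ (C ⊓ ¬B)) unsat w.r.t. T
   all branches close; clash {C, ¬C} at x₀
2. Hence ∃r.C ⊑ (¬C ⊔ B): entailed.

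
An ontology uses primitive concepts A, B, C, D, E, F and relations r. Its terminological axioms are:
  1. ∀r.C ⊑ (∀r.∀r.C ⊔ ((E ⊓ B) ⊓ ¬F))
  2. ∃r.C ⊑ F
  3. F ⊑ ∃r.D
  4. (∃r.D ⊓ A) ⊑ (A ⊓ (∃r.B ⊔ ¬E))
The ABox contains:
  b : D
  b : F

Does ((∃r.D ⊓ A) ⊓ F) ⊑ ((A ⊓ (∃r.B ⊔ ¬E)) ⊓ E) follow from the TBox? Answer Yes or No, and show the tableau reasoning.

No

1. ((∃r.D ⊓ A) ⊓ F) ⊑ ((A ⊓ (∃r.B ⊔ ¬E)) ⊓ E)  ⇔  (((∃r.D ⊓ A) ⊓ F) ⊓ ((¬A ⊔ (∀r.¬B ⊓ E)) ⊔ ¬E)) unsat w.r.t. T
   apply at x₀: (∃r.D ⊓ A)⊑(A ⊓ (∃r.B ⊔ ¬E))
   open: L(x₀) ⊇ {A, F, ¬E, ∃r.B, ∃r.D, …} (+ ∃-successors)
2. Hence ((∃r.D ⊓ A) ⊓ F) ⊑ ((A ⊓ (∃r.B ⊔ ¬E)) ⊓ E): not entailed.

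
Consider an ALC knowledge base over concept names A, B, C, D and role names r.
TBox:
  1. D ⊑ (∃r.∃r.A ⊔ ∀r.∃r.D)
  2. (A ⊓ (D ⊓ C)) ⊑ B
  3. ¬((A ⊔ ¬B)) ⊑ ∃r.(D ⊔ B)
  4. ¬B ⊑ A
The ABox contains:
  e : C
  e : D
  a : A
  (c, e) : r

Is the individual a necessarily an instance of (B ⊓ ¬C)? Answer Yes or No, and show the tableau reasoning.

1. a : (B ⊓ ¬C)?  L(a) = {A} ∪ {(¬B ⊔ C)}
   open: L(a) ⊇ {A, ¬B, ¬D} — a ∉ (B ⊓ ¬C) possible
2. Hence a : (B ⊓ ¬C): not entailed.

No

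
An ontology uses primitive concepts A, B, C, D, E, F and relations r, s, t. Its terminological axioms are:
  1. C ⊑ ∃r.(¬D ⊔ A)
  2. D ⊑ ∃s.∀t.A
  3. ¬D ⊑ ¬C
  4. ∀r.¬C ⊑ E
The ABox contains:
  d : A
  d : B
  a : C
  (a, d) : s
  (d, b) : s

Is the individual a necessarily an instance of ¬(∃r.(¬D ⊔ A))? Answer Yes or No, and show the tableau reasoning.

1. a : ¬(∃r.(¬D ⊔ A))?  L(a) = {C} ∪ {∃r.(¬D ⊔ A)}
   open: L(a) ⊇ {C, D, ∃r.(¬D ⊔ A), ∃r.C, ∃s.∀t.A} (+ ∃-successors) — a ∉ ¬(∃r.(¬D ⊔ A)) possible
2. Hence a : ¬(∃r.(¬D ⊔ A)): not entailed.

No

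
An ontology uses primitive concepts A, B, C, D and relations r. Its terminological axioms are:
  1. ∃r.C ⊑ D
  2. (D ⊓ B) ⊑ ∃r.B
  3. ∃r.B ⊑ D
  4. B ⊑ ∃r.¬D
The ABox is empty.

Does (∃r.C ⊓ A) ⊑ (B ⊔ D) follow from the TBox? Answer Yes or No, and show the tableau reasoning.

1. (∃r.C ⊓ A) ⊑ (B ⊔ D)  ⇔  ((∃r.C ⊓ A) ⊓ (¬B ⊓ ¬D)) unsat w.r.t. T
   all branches close; clash {D, ¬D} at x₀
2. Hence (∃r.C ⊓ A) ⊑ (B ⊔ D): entailed.

Yes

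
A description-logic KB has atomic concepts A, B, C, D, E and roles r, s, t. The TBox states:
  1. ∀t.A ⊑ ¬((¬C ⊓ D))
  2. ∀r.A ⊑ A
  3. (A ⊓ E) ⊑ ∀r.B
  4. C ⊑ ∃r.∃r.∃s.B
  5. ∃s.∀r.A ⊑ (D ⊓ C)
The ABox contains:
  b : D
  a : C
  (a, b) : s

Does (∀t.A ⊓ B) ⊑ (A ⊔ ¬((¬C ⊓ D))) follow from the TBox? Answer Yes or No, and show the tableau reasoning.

Yes

1. (∀t.A ⊓ B) ⊑ (A ⊔ ¬((¬C ⊓ D)))  ⇔  ((∀t.A ⊓ B) ⊓ (¬A ⊓ (¬C ⊓ D))) unsat w.r.t. T
   all branches close; clash {A, ¬A} at x₀
2. Hence (∀t.A ⊓ B) ⊑ (A ⊔ ¬((¬C ⊓ D))): entailed.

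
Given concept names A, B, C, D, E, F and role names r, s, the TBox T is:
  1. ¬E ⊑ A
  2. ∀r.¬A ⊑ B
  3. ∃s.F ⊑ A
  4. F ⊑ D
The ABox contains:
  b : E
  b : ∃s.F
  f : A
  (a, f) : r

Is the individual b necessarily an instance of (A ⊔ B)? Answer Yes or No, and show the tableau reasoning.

1. b : (A ⊔ B)?  L(b) = {E, ∃s.F} ∪ {(¬A ⊓ ¬B)}
   clash {B, ¬B} at b — b ∈ (A ⊔ B)
2. Hence b : (A ⊔ B): entailed.

Yes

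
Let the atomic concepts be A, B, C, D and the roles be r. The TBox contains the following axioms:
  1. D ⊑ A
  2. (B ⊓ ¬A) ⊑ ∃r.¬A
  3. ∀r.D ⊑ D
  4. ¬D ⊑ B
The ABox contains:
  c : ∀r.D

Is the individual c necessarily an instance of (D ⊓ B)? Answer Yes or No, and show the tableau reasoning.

No

1. c : (D ⊓ B)?  L(c) = {∀r.D} ∪ {(¬D ⊔ ¬B)}
   apply at c: ∀r.D⊑D
   open: L(c) ⊇ {A, D, ¬B, ∀r.D} — c ∉ (D ⊓ B) possible
2. Hence c : (D ⊓ B): not entailed.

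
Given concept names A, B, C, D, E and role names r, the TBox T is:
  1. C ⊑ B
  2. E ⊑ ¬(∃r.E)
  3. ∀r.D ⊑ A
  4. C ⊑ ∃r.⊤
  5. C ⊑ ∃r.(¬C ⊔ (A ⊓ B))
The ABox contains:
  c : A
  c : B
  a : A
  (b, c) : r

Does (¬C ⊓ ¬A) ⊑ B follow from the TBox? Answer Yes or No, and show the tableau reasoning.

No

1. (¬C ⊓ ¬A) ⊑ B  ⇔  ((¬C ⊓ ¬A) ⊓ ¬B) unsat w.r.t. T
   open: L(x₀) ⊇ {¬A, ¬B, ¬C, ¬E, ∃r.¬D} (+ ∃-successors)
2. Hence (¬C ⊓ ¬A) ⊑ B: not entailed.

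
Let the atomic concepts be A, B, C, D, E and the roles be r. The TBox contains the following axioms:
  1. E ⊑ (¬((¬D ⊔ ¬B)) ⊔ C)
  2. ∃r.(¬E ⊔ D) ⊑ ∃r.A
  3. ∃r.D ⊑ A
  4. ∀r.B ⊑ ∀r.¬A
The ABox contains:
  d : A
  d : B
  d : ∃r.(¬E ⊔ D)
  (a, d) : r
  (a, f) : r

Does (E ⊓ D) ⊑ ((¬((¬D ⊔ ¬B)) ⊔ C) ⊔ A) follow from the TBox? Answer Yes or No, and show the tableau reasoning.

Yes

1. (E ⊓ D) ⊑ ((¬((¬D ⊔ ¬B)) ⊔ C) ⊔ A)  ⇔  ((E ⊓ D) ⊓ (((¬D ⊔ ¬B) ⊓ ¬C) ⊓ ¬A)) unsat w.r.t. T
   all branches close; clash {C, ¬C} at x₀
2. Hence (E ⊓ D) ⊑ ((¬((¬D ⊔ ¬B)) ⊔ C) ⊔ A): entailed.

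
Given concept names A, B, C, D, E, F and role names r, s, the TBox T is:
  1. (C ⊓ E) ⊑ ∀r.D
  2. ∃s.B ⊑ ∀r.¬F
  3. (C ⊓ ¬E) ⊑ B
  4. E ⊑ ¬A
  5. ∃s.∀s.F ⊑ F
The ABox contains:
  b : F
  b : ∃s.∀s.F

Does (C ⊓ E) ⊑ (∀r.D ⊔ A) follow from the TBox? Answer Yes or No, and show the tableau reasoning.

1. (C ⊓ E) ⊑ (∀r.D ⊔ A)  ⇔  ((C ⊓ E) ⊓ (∃r.¬D ⊓ ¬A)) unsat w.r.t. T
   all branches close; clash {D, ¬D} at an ∃-successor
2. Hence (C ⊓ E) ⊑ (∀r.D ⊔ A): entailed.

Yes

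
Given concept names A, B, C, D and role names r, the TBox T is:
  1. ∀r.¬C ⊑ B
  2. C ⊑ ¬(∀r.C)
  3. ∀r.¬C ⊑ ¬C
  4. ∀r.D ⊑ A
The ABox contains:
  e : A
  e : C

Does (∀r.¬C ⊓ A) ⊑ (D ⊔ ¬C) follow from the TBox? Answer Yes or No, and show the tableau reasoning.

1. (∀r.¬C ⊓ A) ⊑ (D ⊔ ¬C)  ⇔  ((∀r.¬C ⊓ A) ⊓ (¬D ⊓ C)) unsat w.r.t. T
   all branches close; clash {C, ¬C} at x₀
2. Hence (∀r.¬C ⊓ A) ⊑ (D ⊔ ¬C): entailed.

Yes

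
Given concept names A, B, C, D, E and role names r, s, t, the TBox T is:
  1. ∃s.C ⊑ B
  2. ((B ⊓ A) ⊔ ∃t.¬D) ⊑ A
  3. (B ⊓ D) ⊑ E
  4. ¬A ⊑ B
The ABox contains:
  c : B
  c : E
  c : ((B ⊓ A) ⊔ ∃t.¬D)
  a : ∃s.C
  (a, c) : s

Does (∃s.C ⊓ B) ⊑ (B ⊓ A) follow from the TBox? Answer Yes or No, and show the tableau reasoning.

No

1. (∃s.C ⊓ B) ⊑ (B ⊓ A)  ⇔  ((∃s.C ⊓ B) ⊓ (¬B ⊔ ¬A)) unsat w.r.t. T
   open: L(x₀) ⊇ {B, ¬A, ¬D, ∀t.D, ∃s.C} (+ ∃-successors)
2. Hence (∃s.C ⊓ B) ⊑ (B ⊓ A): not entailed.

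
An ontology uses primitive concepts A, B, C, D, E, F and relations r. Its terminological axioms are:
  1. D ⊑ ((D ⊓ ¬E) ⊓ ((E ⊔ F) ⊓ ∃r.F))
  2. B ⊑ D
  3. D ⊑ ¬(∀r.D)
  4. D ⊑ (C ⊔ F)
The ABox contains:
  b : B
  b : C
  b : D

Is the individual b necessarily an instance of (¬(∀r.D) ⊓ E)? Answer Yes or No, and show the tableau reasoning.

1. b : (¬(∀r.D) ⊓ E)?  L(b) = {B, C, D} ∪ {(∀r.D ⊔ ¬E)}
   apply at b: D⊑((D ⊓ ¬E) ⊓ ((E ⊔ F) ⊓ ∃r.F)); D⊑¬(∀r.D); D⊑(C ⊔ F)
   open: L(b) ⊇ {B, C, D, F, ¬E, …} (+ ∃-successors) — b ∉ (¬(∀r.D) ⊓ E) possible
2. Hence b : (¬(∀r.D) ⊓ E): not entailed.

No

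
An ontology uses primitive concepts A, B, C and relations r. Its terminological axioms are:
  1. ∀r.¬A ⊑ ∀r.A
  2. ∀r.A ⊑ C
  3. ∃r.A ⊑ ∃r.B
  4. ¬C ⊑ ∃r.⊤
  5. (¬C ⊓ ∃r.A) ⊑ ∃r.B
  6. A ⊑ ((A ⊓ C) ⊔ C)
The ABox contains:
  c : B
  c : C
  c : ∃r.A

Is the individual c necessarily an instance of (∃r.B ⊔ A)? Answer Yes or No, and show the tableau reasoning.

Yes

1. c : (∃r.B ⊔ A)?  L(c) = {B, C, ∃r.A} ∪ {(∀r.¬B ⊓ ¬A)}
   clash {B, ¬B} at an ∃-successor — c ∈ (∃r.B ⊔ A)
2. Hence c : (∃r.B ⊔ A): entailed.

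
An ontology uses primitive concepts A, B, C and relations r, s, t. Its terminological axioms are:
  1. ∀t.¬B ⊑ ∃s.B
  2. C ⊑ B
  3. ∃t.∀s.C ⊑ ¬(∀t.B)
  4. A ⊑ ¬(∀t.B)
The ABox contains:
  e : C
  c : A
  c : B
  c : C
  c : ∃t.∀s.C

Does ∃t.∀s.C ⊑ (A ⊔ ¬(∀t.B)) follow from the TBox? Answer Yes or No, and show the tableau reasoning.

1. ∃t.∀s.C ⊑ (A ⊔ ¬(∀t.B))  ⇔  (∃t.∀s.C ⊓ (¬A ⊓ ∀t.B)) unsat w.r.t. T
   all branches close; clash {B, ¬B} at an ∃-successor
2. Hence ∃t.∀s.C ⊑ (A ⊔ ¬(∀t.B)): entailed.

Yes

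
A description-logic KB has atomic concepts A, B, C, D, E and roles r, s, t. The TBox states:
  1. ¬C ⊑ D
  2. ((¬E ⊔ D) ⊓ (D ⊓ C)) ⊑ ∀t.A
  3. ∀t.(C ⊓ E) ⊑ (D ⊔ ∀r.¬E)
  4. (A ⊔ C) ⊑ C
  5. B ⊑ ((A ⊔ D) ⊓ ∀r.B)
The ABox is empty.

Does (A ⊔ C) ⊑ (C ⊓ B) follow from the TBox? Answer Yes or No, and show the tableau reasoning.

1. (A ⊔ C) ⊑ (C ⊓ B)  ⇔  ((A ⊔ C) ⊓ (¬C ⊔ ¬B)) unsat w.r.t. T
   apply at x₀: (A ⊔ C)⊑C
   open: L(x₀) ⊇ {A, C, E, ¬B, ¬D, …} (+ ∃-successors)
2. Hence (A ⊔ C) ⊑ (C ⊓ B): not entailed.

No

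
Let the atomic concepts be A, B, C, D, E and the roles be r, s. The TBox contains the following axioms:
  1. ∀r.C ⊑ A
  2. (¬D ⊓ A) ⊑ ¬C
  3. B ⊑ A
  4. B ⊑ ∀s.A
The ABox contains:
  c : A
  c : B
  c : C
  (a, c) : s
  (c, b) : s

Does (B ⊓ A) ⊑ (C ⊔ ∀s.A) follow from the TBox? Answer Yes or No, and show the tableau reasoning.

Yes

1. (B ⊓ A) ⊑ (C ⊔ ∀s.A)  ⇔  ((B ⊓ A) ⊓ (¬C ⊓ ∃s.¬A)) unsat w.r.t. T
   all branches close; clash {A, ¬A} at an ∃-successor
2. Hence (B ⊓ A) ⊑ (C ⊔ ∀s.A): entailed.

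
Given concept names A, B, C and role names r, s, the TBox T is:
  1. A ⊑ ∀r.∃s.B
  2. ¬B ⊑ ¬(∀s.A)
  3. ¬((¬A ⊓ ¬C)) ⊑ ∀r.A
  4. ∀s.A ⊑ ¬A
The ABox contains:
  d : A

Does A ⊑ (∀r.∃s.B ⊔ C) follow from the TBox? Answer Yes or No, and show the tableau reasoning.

Yes

1. A ⊑ (∀r.∃s.B ⊔ C)  ⇔  (A ⊓ (∃r.∀s.¬B ⊓ ¬C)) unsat w.r.t. T
   all branches close; clash {B, ¬B} at an ∃-successor
2. Hence A ⊑ (∀r.∃s.B ⊔ C): entailed.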